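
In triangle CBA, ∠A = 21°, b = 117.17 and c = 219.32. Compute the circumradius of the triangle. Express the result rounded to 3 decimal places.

By the law of cosines, a² = c² + b² − 2·c·b·cos A = 13848, so a ≈ 117.68.
Area = ½·c·b·sin A ≈ 4604.6.
Circumradius = a/(2 sin A) ≈ 164.19.

R ≈ 164.187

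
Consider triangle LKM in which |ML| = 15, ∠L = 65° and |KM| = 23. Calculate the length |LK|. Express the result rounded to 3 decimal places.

24.892

Law of sines: sin K = |ML|·sin L/|KM| ≈ 0.59107.
Since |KM| ≥ |ML|, only the acute value applies: ∠K ≈ 36.23°.
Then ∠M = 180° − ∠L − ∠K ≈ 78.77°.
Law of sines gives |LK| = |KM|·sin M/sin L ≈ 24.892.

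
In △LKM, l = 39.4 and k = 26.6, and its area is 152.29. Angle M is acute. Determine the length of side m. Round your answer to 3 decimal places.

15.947

From area = ½·l·k·sin M, we get sin M = 2·area/(l·k) ≈ 0.29062.
Taking the acute solution, ∠M ≈ 16.89°.
Law of cosines then gives m ≈ 15.947.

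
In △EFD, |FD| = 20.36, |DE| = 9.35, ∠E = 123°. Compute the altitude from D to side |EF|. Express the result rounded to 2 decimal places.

h_D ≈ 7.84

Law of sines: sin F = |DE|·sin E/|FD| ≈ 0.38515.
Since |FD| ≥ |DE|, only the acute value applies: ∠F ≈ 22.65°.
Then ∠D = 180° − ∠E − ∠F ≈ 34.35°.
Law of sines gives |EF| = |FD|·sin D/sin E ≈ 13.697.
Area = ½·|FD|·|DE|·sin D ≈ 53.703.
The altitude from D has length 2·area/|EF| ≈ 7.8416.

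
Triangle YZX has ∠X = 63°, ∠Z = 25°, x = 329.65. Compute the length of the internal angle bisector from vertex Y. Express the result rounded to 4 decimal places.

t_Y ≈ 147.3436

The third angle is ∠Y = 180° − ∠Z − ∠X = 92.00°.
Law of sines: y = x·sin Y/sin X ≈ 369.75.
Law of sines: z = x·sin Z/sin X ≈ 156.36.
The bisector from Y has length 2·z·x·cos(∠Y/2)/(z+x) ≈ 147.34.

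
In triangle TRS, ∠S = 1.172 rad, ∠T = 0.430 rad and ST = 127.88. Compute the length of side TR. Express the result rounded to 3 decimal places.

117.903

The third angle is ∠R = π − ∠S − ∠T = 1.540 rad.
Law of sines: TR = ST·sin S/sin R ≈ 117.9.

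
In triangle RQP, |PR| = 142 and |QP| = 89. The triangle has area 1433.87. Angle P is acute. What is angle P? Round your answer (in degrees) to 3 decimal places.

∠P ≈ 13.115°

From area = ½·|QP|·|PR|·sin P, we get sin P = 2·area/(|QP|·|PR|) ≈ 0.22691.
Taking the acute solution, ∠P ≈ 13.12°.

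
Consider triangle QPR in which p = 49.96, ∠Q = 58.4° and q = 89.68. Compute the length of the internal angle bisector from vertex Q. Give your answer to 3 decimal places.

t_Q ≈ 59.123

Law of sines: sin P = p·sin Q/q ≈ 0.47449.
Since q ≥ p, only the acute value applies: ∠P ≈ 28.33°.
Then ∠R = 180° − ∠Q − ∠P ≈ 93.27°.
Law of sines gives r = q·sin R/sin Q ≈ 105.12.
The bisector from Q has length 2·p·r·cos(∠Q/2)/(p+r) ≈ 59.123.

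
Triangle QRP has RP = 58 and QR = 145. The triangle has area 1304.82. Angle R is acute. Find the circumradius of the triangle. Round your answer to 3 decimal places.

147.675

From area = ½·QR·RP·sin R, we get sin R = 2·area/(QR·RP) ≈ 0.31030.
Taking the acute solution, ∠R ≈ 18.08°.
Law of cosines then gives PQ ≈ 91.648.
Circumradius = PQ/(2 sin R) ≈ 147.67.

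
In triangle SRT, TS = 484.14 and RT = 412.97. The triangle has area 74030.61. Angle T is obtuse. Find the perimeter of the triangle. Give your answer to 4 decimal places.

1717.8726

From area = ½·RT·TS·sin T, we get sin T = 2·area/(RT·TS) ≈ 0.74055.
Taking the obtuse solution, ∠T ≈ 2.308 rad.
Law of cosines then gives SR ≈ 820.76.
Perimeter = 412.97 + 484.14 + 820.76 = 1717.9.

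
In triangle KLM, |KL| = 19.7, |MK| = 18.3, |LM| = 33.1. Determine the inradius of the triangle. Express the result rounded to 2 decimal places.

r ≈ 4.34

Semiperimeter s = (33.1 + 18.3 + 19.7)/2 = 35.55.
Heron's formula: area = √(35.55·2.45·17.25·15.85) ≈ 154.32.
Inradius = area/s = 154.32/35.55 ≈ 4.3408.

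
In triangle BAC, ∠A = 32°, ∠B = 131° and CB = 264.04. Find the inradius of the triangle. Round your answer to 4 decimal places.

r ≈ 36.9448

The third angle is ∠C = 180° − ∠B − ∠A = 17.00°.
Law of sines: AC = CB·sin B/sin A ≈ 376.05.
Law of sines: BA = CB·sin C/sin A ≈ 145.68.
Area = ½·CB·AC·sin C ≈ 14515.
Semiperimeter s = (376.05+264.04+145.68)/2 = 392.88.
Inradius = area/s = 14515/392.88 ≈ 36.945.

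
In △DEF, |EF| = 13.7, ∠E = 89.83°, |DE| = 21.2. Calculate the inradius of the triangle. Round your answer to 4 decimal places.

r ≈ 4.8320

By the law of cosines, |FD|² = |DE|² + |EF|² − 2·|DE|·|EF|·cos E = 635.41, so |FD| ≈ 25.207.
Area = ½·|DE|·|EF|·sin E ≈ 145.22.
Semiperimeter s = (13.7+25.207+21.2)/2 = 30.054.
Inradius = area/s = 145.22/30.054 ≈ 4.832.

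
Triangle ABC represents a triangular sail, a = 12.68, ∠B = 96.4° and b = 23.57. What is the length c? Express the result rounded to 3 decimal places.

Law of sines: sin A = a·sin B/b ≈ 0.53462.
Since b ≥ a, only the acute value applies: ∠A ≈ 32.32°.
Then ∠C = 180° − ∠B − ∠A ≈ 51.28°.
Law of sines gives c = b·sin C/sin B ≈ 18.505.

18.505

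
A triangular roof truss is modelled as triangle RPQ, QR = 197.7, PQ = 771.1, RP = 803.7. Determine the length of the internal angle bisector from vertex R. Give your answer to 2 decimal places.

t_R ≈ 254.32

By the law of cosines, cos R = (QR² + RP² − PQ²) / (2·QR·RP) ≈ 0.28455, so ∠R ≈ 73.47°.
The bisector from R has length 2·QR·RP·cos(∠R/2)/(QR+RP) ≈ 254.32.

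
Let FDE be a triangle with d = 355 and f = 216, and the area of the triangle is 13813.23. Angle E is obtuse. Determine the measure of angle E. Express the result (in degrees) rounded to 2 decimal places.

∠E ≈ 158.88°

From area = ½·f·d·sin E, we get sin E = 2·area/(f·d) ≈ 0.36028.
Taking the obtuse solution, ∠E ≈ 158.88°.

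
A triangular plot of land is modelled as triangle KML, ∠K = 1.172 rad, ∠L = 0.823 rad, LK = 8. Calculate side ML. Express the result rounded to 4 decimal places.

8.0892

The third angle is ∠M = π − ∠L − ∠K = 1.147 rad.
Law of sines: ML = LK·sin K/sin M ≈ 8.0892.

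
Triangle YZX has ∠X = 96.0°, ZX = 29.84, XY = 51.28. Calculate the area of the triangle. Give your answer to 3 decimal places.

Area = ½·ZX·XY·sin X ≈ 760.91.

760.906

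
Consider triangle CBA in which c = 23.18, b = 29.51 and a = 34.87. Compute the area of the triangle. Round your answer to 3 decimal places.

338.628

Semiperimeter s = (23.18 + 29.51 + 34.87)/2 = 43.78.
Heron's formula: area = √(43.78·20.6·14.27·8.91) ≈ 338.63.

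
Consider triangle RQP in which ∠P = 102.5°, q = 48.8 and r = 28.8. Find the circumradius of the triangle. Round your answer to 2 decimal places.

By the law of cosines, p² = r² + q² − 2·r·q·cos P = 3819.3, so p ≈ 61.8.
Area = ½·r·q·sin P ≈ 686.06.
Circumradius = p/(2 sin P) ≈ 31.65.

31.65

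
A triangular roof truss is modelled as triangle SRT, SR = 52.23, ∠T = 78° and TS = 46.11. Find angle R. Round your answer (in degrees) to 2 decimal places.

Law of sines: sin R = TS·sin T/SR ≈ 0.86353.
Since SR ≥ TS, only the acute value applies: ∠R ≈ 59.72°.
Then ∠S = 180° − ∠T − ∠R ≈ 42.28°.

59.72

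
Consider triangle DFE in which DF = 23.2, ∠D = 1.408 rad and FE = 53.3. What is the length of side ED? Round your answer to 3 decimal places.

51.893

Law of sines: sin E = DF·sin D/FE ≈ 0.42952.
Since FE ≥ DF, only the acute value applies: ∠E ≈ 0.444 rad.
Then ∠F = π − ∠D − ∠E ≈ 1.290 rad.
Law of sines gives ED = FE·sin F/sin D ≈ 51.893.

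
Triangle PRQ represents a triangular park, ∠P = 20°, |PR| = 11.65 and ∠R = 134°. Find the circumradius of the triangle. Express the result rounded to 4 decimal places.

13.2878

The third angle is ∠Q = 180° − ∠P − ∠R = 26.00°.
Law of sines: |RQ| = |PR|·sin P/sin Q ≈ 9.0894.
Law of sines: |QP| = |PR|·sin R/sin Q ≈ 19.117.
Circumradius = |PR|/(2 sin Q) ≈ 13.288.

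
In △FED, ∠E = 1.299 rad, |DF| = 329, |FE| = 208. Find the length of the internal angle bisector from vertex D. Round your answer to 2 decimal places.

305.63

Law of sines: sin D = |FE|·sin E/|DF| ≈ 0.60901.
Since |DF| ≥ |FE|, only the acute value applies: ∠D ≈ 0.655 rad.
Then ∠F = π − ∠E − ∠D ≈ 1.188 rad.
Law of sines gives |ED| = |DF|·sin F/sin E ≈ 316.79.
The bisector from D has length 2·|ED|·|DF|·cos(∠D/2)/(|ED|+|DF|) ≈ 305.63.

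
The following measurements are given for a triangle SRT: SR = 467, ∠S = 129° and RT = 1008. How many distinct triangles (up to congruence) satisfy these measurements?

SR·sin S = 467·sin(129°) ≈ 362.9.
Since ∠S is not acute, a triangle exists only if RT > SR; here RT > SR, so there is exactly one triangle.

1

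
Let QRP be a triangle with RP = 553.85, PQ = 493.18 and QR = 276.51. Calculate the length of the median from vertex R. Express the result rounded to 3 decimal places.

Median from R: ½√(2·QR² + 2·RP² − PQ²) ≈ 361.66.

361.659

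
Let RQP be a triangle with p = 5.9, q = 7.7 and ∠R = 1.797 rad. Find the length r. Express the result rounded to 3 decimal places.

10.699

By the law of cosines, r² = q² + p² − 2·q·p·cos R = 114.48, so r ≈ 10.699.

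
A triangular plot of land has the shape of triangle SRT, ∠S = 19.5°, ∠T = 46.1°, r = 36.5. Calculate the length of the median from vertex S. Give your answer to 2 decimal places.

The third angle is ∠R = 180° − ∠T − ∠S = 114.40°.
Law of sines: s = r·sin S/sin R ≈ 13.379.
Law of sines: t = r·sin T/sin R ≈ 28.88.
Median from S: ½√(2·r² + 2·t² − s²) ≈ 32.224.

32.22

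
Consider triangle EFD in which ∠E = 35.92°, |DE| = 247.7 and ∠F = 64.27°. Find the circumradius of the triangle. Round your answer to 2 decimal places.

R ≈ 137.48

The third angle is ∠D = 180° − ∠E − ∠F = 79.81°.
Law of sines: |FD| = |DE|·sin E/sin F ≈ 161.31.
Law of sines: |EF| = |DE|·sin D/sin F ≈ 270.63.
Circumradius = |DE|/(2 sin F) ≈ 137.48.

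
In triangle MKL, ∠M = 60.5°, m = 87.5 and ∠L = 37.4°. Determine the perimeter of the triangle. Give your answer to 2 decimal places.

248.14

The third angle is ∠K = 180° − ∠L − ∠M = 82.10°.
Law of sines: k = m·sin K/sin M ≈ 99.579.
Law of sines: l = m·sin L/sin M ≈ 61.062.
Semiperimeter s = (87.5+99.579+61.062)/2 = 124.07.
Perimeter = 87.5 + 99.579 + 61.062 = 248.14.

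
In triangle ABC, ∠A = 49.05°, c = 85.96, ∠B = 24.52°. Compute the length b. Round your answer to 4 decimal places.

The third angle is ∠C = 180° − ∠A − ∠B = 106.43°.
Law of sines: b = c·sin B/sin C ≈ 37.193.

37.1931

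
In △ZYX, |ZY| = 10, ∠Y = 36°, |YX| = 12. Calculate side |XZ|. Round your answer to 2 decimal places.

By the law of cosines, |XZ|² = |ZY|² + |YX|² − 2·|ZY|·|YX|·cos Y = 49.836, so |XZ| ≈ 7.0595.

7.06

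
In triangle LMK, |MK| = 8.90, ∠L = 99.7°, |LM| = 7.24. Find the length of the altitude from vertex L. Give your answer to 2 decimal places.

Law of sines: sin K = |LM|·sin L/|MK| ≈ 0.80185.
Since |MK| ≥ |LM|, only the acute value applies: ∠K ≈ 53.31°.
Then ∠M = 180° − ∠L − ∠K ≈ 26.99°.
Law of sines gives |KL| = |MK|·sin M/sin L ≈ 4.0981.
Area = ½·|MK|·|LM|·sin M ≈ 14.623.
The altitude from L has length 2·area/|MK| ≈ 3.2861.

h_L ≈ 3.29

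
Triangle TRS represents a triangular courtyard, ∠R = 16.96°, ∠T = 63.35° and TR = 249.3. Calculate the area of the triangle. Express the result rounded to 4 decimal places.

The third angle is ∠S = 180° − ∠T − ∠R = 99.69°.
Law of sines: RS = TR·sin T/sin S ≈ 226.04.
Law of sines: ST = TR·sin R/sin S ≈ 73.774.
Area = ½·TR·RS·sin R ≈ 8219.

area ≈ 8219.0225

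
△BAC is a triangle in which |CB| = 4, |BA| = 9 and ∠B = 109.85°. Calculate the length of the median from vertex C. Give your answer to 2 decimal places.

By the law of cosines, |AC|² = |CB|² + |BA|² − 2·|CB|·|BA|·cos B = 121.45, so |AC| ≈ 11.02.
Median from C: ½√(2·|AC|² + 2·|CB|² − |BA|²) ≈ 6.9623.

m_C ≈ 6.96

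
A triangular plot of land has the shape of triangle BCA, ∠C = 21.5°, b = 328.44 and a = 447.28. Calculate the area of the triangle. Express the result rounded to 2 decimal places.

Area = ½·a·b·sin C ≈ 26920.

26920.37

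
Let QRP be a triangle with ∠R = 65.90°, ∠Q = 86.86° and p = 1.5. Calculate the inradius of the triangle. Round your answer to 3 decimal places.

The third angle is ∠P = 180° − ∠Q − ∠R = 27.24°.
Law of sines: q = p·sin Q/sin P ≈ 3.2722.
Law of sines: r = p·sin R/sin P ≈ 2.9915.
Area = ½·p·q·sin R ≈ 2.2402.
Semiperimeter s = (3.2722+2.9915+1.5)/2 = 3.8818.
Inradius = area/s = 2.2402/3.8818 ≈ 0.57711.

0.577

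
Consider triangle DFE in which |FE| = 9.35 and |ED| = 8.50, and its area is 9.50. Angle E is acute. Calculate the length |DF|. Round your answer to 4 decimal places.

2.3090

From area = ½·|FE|·|ED|·sin E, we get sin E = 2·area/(|FE|·|ED|) ≈ 0.23907.
Taking the acute solution, ∠E ≈ 13.83°.
Law of cosines then gives |DF| ≈ 2.309.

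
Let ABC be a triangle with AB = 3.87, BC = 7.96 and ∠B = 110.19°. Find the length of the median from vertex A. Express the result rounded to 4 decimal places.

6.4381

By the law of cosines, CA² = AB² + BC² − 2·AB·BC·cos B = 99.602, so CA ≈ 9.9801.
Median from A: ½√(2·CA² + 2·AB² − BC²) ≈ 6.4381.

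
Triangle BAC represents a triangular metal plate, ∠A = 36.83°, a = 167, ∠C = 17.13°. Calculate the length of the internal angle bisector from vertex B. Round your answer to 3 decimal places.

49.924

The third angle is ∠B = 180° − ∠A − ∠C = 126.04°.
Law of sines: b = a·sin B/sin A ≈ 225.27.
Law of sines: c = a·sin C/sin A ≈ 82.057.
The bisector from B has length 2·a·c·cos(∠B/2)/(a+c) ≈ 49.924.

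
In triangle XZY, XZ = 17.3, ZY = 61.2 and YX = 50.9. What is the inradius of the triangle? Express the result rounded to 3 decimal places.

r ≈ 5.949

Semiperimeter s = (61.2 + 50.9 + 17.3)/2 = 64.7.
Heron's formula: area = √(64.7·3.5·13.8·47.4) ≈ 384.87.
Inradius = area/s = 384.87/64.7 ≈ 5.9485.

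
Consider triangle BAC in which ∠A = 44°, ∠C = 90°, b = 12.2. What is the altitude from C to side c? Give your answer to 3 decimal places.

The third angle is ∠B = 180° − ∠A − ∠C = 46.00°.
Law of sines: a = b·sin A/sin B ≈ 11.781.
Law of sines: c = b·sin C/sin B ≈ 16.96.
Area = ½·b·a·sin C ≈ 71.867.
The altitude from C has length 2·area/c ≈ 8.4748.

8.475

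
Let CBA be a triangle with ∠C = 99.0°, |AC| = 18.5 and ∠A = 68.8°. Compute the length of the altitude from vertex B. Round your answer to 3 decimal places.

h_B ≈ 80.614

The third angle is ∠B = 180° − ∠A − ∠C = 12.20°.
Law of sines: |BA| = |AC|·sin C/sin B ≈ 86.465.
Law of sines: |CB| = |AC|·sin A/sin B ≈ 81.618.
Area = ½·|AC|·|BA|·sin A ≈ 745.68.
The altitude from B has length 2·area/|AC| ≈ 80.614.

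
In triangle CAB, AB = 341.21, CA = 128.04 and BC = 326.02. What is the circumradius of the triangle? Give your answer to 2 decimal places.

R ≈ 171.09

By the law of cosines, cos C = (BC² + CA² − AB²) / (2·BC·CA) ≈ 0.07497, so ∠C ≈ 85.70°.
Circumradius = AB/(2 sin C) ≈ 171.09.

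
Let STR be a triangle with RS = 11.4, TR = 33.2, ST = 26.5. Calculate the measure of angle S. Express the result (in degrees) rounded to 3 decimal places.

By the law of cosines, cos S = (RS² + ST² − TR²) / (2·RS·ST) ≈ -0.44692, so ∠S ≈ 116.55°.

116.546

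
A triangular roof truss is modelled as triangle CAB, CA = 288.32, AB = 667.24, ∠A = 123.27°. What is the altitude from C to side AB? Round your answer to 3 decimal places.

h_C ≈ 241.063

By the law of cosines, BC² = CA² + AB² − 2·CA·AB·cos A = 7.3941e+05, so BC ≈ 859.89.
Area = ½·CA·AB·sin A ≈ 80423.
The altitude from C has length 2·area/AB ≈ 241.06.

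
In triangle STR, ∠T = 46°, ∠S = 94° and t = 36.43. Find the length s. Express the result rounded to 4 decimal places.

The third angle is ∠R = 180° − ∠S − ∠T = 40.00°.
Law of sines: s = t·sin S/sin T ≈ 50.52.

50.5203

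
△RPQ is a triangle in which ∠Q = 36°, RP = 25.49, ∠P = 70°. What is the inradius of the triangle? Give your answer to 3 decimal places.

9.252

The third angle is ∠R = 180° − ∠P − ∠Q = 74.00°.
Law of sines: PQ = RP·sin R/sin Q ≈ 41.686.
Law of sines: QR = RP·sin P/sin Q ≈ 40.751.
Area = ½·RP·PQ·sin P ≈ 499.25.
Semiperimeter s = (41.686+40.751+25.49)/2 = 53.964.
Inradius = area/s = 499.25/53.964 ≈ 9.2516.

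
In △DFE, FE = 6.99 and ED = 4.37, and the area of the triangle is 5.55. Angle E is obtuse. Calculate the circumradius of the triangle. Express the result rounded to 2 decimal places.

From area = ½·FE·ED·sin E, we get sin E = 2·area/(FE·ED) ≈ 0.36338.
Taking the obtuse solution, ∠E ≈ 158.69°.
Law of cosines then gives DF ≈ 11.175.
Circumradius = DF/(2 sin E) ≈ 15.376.

15.38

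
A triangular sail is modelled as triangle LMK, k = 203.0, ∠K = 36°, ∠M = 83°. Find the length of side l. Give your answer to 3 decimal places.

302.062

The third angle is ∠L = 180° − ∠M − ∠K = 61.00°.
Law of sines: l = k·sin L/sin K ≈ 302.06.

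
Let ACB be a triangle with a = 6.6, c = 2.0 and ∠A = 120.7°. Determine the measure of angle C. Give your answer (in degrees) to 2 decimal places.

Law of sines: sin C = c·sin A/a ≈ 0.26056.
Since a ≥ c, only the acute value applies: ∠C ≈ 15.10°.
Then ∠B = 180° − ∠A − ∠C ≈ 44.20°.

∠C ≈ 15.10°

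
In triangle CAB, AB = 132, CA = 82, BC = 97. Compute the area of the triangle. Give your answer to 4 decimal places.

3963.8821

Semiperimeter s = (132 + 97 + 82)/2 = 155.5.
Heron's formula: area = √(155.5·23.5·58.5·73.5) ≈ 3963.9.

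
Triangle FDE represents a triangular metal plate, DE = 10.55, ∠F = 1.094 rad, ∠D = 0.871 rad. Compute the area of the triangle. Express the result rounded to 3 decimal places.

area ≈ 44.241

The third angle is ∠E = π − ∠F − ∠D = 1.177 rad.
Law of sines: EF = DE·sin D/sin F ≈ 9.0836.
Law of sines: FD = DE·sin E/sin F ≈ 10.964.
Area = ½·DE·EF·sin E ≈ 44.241.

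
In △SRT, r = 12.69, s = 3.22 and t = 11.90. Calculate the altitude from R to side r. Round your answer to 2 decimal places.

h_R ≈ 3.00

Semiperimeter p = (3.22 + 12.69 + 11.9)/2 = 13.905.
Heron's formula: area = √(13.905·10.685·1.215·2.005) ≈ 19.025.
The altitude from R has length 2·area/r ≈ 2.9984.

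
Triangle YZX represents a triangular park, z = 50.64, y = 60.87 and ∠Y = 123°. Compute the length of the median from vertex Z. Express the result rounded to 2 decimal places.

Law of sines: sin Z = z·sin Y/y ≈ 0.69772.
Since y ≥ z, only the acute value applies: ∠Z ≈ 44.24°.
Then ∠X = 180° − ∠Y − ∠Z ≈ 12.76°.
Law of sines gives x = y·sin X/sin Y ≈ 16.025.
Median from Z: ½√(2·x² + 2·y² − z²) ≈ 36.604.

36.60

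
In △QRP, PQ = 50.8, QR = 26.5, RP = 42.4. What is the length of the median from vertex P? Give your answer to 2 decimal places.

m_P ≈ 44.87

Median from P: ½√(2·RP² + 2·PQ² − QR²) ≈ 44.874.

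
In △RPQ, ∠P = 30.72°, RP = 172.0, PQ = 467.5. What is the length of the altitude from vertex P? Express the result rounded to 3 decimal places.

h_P ≈ 123.915

By the law of cosines, QR² = RP² + PQ² − 2·RP·PQ·cos P = 1.0989e+05, so QR ≈ 331.49.
Area = ½·RP·PQ·sin P ≈ 20538.
The altitude from P has length 2·area/QR ≈ 123.91.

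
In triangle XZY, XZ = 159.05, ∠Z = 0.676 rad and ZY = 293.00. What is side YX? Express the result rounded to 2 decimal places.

By the law of cosines, YX² = XZ² + ZY² − 2·XZ·ZY·cos Z = 38440, so YX ≈ 196.06.

196.06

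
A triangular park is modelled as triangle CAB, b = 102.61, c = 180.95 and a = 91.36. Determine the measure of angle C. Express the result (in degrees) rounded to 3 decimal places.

By the law of cosines, cos C = (a² + b² − c²) / (2·a·b) ≈ -0.73964, so ∠C ≈ 137.70°.

∠C ≈ 137.701°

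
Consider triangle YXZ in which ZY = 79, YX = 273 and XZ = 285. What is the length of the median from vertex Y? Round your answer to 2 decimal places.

141.70

Median from Y: ½√(2·ZY² + 2·YX² − XZ²) ≈ 141.7.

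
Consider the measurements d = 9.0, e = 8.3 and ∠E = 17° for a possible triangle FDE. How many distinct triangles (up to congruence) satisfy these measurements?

d·sin E = 9.0·sin(17°) ≈ 2.631.
Since d sin E < e < d (2.631 < 8.3 < 9.0), two triangles exist.

2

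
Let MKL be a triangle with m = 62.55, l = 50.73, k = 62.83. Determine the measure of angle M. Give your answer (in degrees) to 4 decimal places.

By the law of cosines, cos M = (k² + l² − m²) / (2·k·l) ≈ 0.40922, so ∠M ≈ 65.84°.

65.8444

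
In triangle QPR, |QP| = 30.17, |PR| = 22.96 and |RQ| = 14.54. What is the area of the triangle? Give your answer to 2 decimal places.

Semiperimeter s = (22.96 + 14.54 + 30.17)/2 = 33.835.
Heron's formula: area = √(33.835·10.875·19.295·3.665) ≈ 161.31.

161.31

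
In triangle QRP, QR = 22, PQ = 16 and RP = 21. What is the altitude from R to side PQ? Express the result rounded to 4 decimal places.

Semiperimeter s = (21 + 16 + 22)/2 = 29.5.
Heron's formula: area = √(29.5·8.5·13.5·7.5) ≈ 159.34.
The altitude from R has length 2·area/PQ ≈ 19.917.

h_R ≈ 19.9172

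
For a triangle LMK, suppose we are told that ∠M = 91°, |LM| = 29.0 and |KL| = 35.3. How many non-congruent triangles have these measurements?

1

|LM|·sin M = 29.0·sin(91°) ≈ 29.
Since ∠M is not acute, a triangle exists only if |KL| > |LM|; here |KL| > |LM|, so there is exactly one triangle.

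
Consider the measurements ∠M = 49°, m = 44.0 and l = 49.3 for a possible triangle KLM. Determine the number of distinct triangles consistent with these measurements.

2

l·sin M = 49.3·sin(49°) ≈ 37.21.
Since l sin M < m < l (37.21 < 44.0 < 49.3), two triangles exist.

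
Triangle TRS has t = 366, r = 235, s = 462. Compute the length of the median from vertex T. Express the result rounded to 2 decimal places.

317.56

Median from T: ½√(2·r² + 2·s² − t²) ≈ 317.56.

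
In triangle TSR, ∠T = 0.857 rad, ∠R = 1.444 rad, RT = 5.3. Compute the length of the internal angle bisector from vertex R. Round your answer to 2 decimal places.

The third angle is ∠S = π − ∠R − ∠T = 0.841 rad.
Law of sines: SR = RT·sin T/sin S ≈ 5.3771.
Law of sines: TS = RT·sin R/sin S ≈ 7.0566.
The bisector from R has length 2·SR·RT·cos(∠R/2)/(SR+RT) ≈ 4.0063.

t_R ≈ 4.01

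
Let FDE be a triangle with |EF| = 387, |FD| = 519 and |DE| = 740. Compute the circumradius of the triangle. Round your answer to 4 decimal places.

R ≈ 390.5090

By the law of cosines, cos F = (|EF|² + |FD|² − |DE|²) / (2·|EF|·|FD|) ≈ -0.31981, so ∠F ≈ 108.65°.
Circumradius = |DE|/(2 sin F) ≈ 390.51.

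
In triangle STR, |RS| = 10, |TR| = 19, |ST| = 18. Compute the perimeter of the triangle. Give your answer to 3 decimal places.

perimeter ≈ 47.000

Perimeter = 19 + 10 + 18 = 47.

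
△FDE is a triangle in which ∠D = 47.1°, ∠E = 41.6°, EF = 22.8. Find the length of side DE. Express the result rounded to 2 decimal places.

31.12

The third angle is ∠F = 180° − ∠D − ∠E = 91.30°.
Law of sines: DE = EF·sin F/sin D ≈ 31.116.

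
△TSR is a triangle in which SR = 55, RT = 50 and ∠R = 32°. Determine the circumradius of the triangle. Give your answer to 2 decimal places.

27.68

By the law of cosines, TS² = SR² + RT² − 2·SR·RT·cos R = 860.74, so TS ≈ 29.338.
Area = ½·SR·RT·sin R ≈ 728.64.
Circumradius = TS/(2 sin R) ≈ 27.682.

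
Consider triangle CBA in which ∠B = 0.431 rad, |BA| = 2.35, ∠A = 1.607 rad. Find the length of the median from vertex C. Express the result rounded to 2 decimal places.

1.64

The third angle is ∠C = π − ∠B − ∠A = 1.104 rad.
Law of sines: |AC| = |BA|·sin B/sin C ≈ 1.0996.
Law of sines: |CB| = |BA|·sin A/sin C ≈ 2.6304.
Median from C: ½√(2·|AC|² + 2·|CB|² − |BA|²) ≈ 1.6381.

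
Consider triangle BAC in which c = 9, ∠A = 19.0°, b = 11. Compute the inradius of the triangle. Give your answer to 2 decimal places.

By the law of cosines, a² = c² + b² − 2·c·b·cos A = 14.787, so a ≈ 3.8454.
Area = ½·c·b·sin A ≈ 16.116.
Semiperimeter s = (11+3.8454+9)/2 = 11.923.
Inradius = area/s = 16.116/11.923 ≈ 1.3517.

r ≈ 1.35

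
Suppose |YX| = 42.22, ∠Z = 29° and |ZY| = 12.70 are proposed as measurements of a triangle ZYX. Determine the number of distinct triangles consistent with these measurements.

1

|ZY|·sin Z = 12.70·sin(29°) ≈ 6.157.
Since |YX| ≥ |ZY|, exactly one triangle exists.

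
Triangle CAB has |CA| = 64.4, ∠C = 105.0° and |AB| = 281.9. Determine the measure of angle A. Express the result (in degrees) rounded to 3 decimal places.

Law of sines: sin B = |CA|·sin C/|AB| ≈ 0.22067.
Since |AB| ≥ |CA|, only the acute value applies: ∠B ≈ 12.75°.
Then ∠A = 180° − ∠C − ∠B ≈ 62.25°.

∠A ≈ 62.252°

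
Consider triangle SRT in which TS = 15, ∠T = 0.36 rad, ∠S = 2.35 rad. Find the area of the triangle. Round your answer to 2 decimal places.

67.40

The third angle is ∠R = π − ∠T − ∠S = 0.432 rad.
Law of sines: RT = TS·sin S/sin R ≈ 25.512.
Law of sines: SR = TS·sin T/sin R ≈ 12.632.
Area = ½·TS·RT·sin T ≈ 67.404.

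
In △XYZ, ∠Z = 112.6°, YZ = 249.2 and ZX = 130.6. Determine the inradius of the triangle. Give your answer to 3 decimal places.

r ≈ 42.767

By the law of cosines, XY² = YZ² + ZX² − 2·YZ·ZX·cos Z = 1.0417e+05, so XY ≈ 322.76.
Area = ½·YZ·ZX·sin Z ≈ 15023.
Semiperimeter s = (249.2+130.6+322.76)/2 = 351.28.
Inradius = area/s = 15023/351.28 ≈ 42.767.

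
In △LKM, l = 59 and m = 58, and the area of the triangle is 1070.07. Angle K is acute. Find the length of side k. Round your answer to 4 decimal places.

38.7896

From area = ½·m·l·sin K, we get sin K = 2·area/(m·l) ≈ 0.62541.
Taking the acute solution, ∠K ≈ 38.71°.
Law of cosines then gives k ≈ 38.79.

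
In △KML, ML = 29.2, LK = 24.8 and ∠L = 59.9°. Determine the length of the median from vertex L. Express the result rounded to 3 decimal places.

m_L ≈ 23.420

By the law of cosines, KM² = ML² + LK² − 2·ML·LK·cos L = 741.33, so KM ≈ 27.227.
Median from L: ½√(2·ML² + 2·LK² − KM²) ≈ 23.42.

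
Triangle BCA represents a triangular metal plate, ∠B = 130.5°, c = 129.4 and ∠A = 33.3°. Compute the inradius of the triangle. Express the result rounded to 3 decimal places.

34.010

The third angle is ∠C = 180° − ∠A − ∠B = 16.20°.
Law of sines: b = c·sin B/sin C ≈ 352.69.
Law of sines: a = c·sin A/sin C ≈ 254.64.
Area = ½·c·b·sin A ≈ 12528.
Semiperimeter s = (352.69+129.4+254.64)/2 = 368.37.
Inradius = area/s = 12528/368.37 ≈ 34.01.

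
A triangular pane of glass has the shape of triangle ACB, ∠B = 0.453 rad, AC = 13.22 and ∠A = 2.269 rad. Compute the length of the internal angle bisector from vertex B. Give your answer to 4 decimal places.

t_B ≈ 15.6559

The third angle is ∠C = π − ∠B − ∠A = 0.420 rad.
Law of sines: CB = AC·sin A/sin B ≈ 23.138.
Law of sines: BA = AC·sin C/sin B ≈ 12.305.
The bisector from B has length 2·CB·BA·cos(∠B/2)/(CB+BA) ≈ 15.656.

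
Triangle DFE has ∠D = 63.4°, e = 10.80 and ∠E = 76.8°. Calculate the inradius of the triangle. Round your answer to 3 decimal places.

r ≈ 2.465

The third angle is ∠F = 180° − ∠E − ∠D = 39.80°.
Law of sines: d = e·sin D/sin E ≈ 9.9189.
Law of sines: f = e·sin F/sin E ≈ 7.1008.
Area = ½·e·d·sin F ≈ 34.286.
Semiperimeter s = (9.9189+7.1008+10.8)/2 = 13.91.
Inradius = area/s = 34.286/13.91 ≈ 2.4648.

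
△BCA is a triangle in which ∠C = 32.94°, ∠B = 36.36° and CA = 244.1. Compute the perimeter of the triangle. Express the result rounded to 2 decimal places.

The third angle is ∠A = 180° − ∠B − ∠C = 110.70°.
Law of sines: AB = CA·sin C/sin B ≈ 223.89.
Law of sines: BC = CA·sin A/sin B ≈ 385.16.
Semiperimeter s = (244.1+223.89+385.16)/2 = 426.57.
Perimeter = 244.1 + 223.89 + 385.16 = 853.14.

853.14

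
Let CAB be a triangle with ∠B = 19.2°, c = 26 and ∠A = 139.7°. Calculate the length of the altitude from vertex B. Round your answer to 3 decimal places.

The third angle is ∠C = 180° − ∠A − ∠B = 21.10°.
Law of sines: a = c·sin A/sin C ≈ 46.713.
Law of sines: b = c·sin B/sin C ≈ 23.752.
Area = ½·c·a·sin B ≈ 199.71.
The altitude from B has length 2·area/b ≈ 16.817.

h_B ≈ 16.817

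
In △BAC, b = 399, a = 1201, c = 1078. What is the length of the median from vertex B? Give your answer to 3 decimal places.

Median from B: ½√(2·a² + 2·c² − b²) ≈ 1123.6.

1123.585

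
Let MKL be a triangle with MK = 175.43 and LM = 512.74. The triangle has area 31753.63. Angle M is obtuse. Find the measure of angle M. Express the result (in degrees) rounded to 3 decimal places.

135.087

From area = ½·LM·MK·sin M, we get sin M = 2·area/(LM·MK) ≈ 0.70603.
Taking the obtuse solution, ∠M ≈ 135.09°.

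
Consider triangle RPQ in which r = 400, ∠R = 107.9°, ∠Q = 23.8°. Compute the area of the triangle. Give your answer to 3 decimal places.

The third angle is ∠P = 180° − ∠Q − ∠R = 48.30°.
Law of sines: p = r·sin P/sin R ≈ 313.85.
Law of sines: q = r·sin Q/sin R ≈ 169.63.
Area = ½·r·p·sin Q ≈ 25330.

area ≈ 25330.315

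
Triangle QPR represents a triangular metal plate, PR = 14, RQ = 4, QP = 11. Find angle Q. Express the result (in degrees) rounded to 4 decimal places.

132.1022

By the law of cosines, cos Q = (RQ² + QP² − PR²) / (2·RQ·QP) ≈ -0.67045, so ∠Q ≈ 132.10°.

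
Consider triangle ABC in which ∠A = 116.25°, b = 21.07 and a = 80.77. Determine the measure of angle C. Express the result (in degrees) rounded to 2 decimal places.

50.22

Law of sines: sin B = b·sin A/a ≈ 0.23396.
Since a ≥ b, only the acute value applies: ∠B ≈ 13.53°.
Then ∠C = 180° − ∠A − ∠B ≈ 50.22°.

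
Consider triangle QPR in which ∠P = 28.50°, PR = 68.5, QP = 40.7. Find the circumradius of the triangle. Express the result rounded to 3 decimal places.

By the law of cosines, RQ² = QP² + PR² − 2·QP·PR·cos P = 1448.5, so RQ ≈ 38.06.
Area = ½·QP·PR·sin P ≈ 665.15.
Circumradius = RQ/(2 sin P) ≈ 39.882.

39.882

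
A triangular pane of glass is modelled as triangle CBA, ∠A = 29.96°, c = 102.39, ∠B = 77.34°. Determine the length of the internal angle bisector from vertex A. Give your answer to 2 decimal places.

The third angle is ∠C = 180° − ∠B − ∠A = 72.70°.
Law of sines: b = c·sin B/sin C ≈ 104.63.
Law of sines: a = c·sin A/sin C ≈ 53.556.
The bisector from A has length 2·c·b·cos(∠A/2)/(c+b) ≈ 99.983.

99.98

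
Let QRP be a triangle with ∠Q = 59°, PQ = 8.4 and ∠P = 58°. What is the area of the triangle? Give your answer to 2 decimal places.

The third angle is ∠R = 180° − ∠P − ∠Q = 63.00°.
Law of sines: RP = PQ·sin Q/sin R ≈ 8.081.
Law of sines: QR = PQ·sin P/sin R ≈ 7.995.
Area = ½·PQ·RP·sin P ≈ 28.783.

28.78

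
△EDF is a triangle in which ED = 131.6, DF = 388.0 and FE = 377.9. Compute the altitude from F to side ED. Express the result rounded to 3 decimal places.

Semiperimeter s = (388 + 377.9 + 131.6)/2 = 448.75.
Heron's formula: area = √(448.75·60.75·70.85·317.15) ≈ 24750.
The altitude from F has length 2·area/ED ≈ 376.14.

376.142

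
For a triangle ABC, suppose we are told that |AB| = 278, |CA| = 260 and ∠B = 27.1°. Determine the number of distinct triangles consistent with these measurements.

2

|AB|·sin B = 278·sin(27.1°) ≈ 126.6.
Since |AB| sin B < |CA| < |AB| (126.6 < 260 < 278), two triangles exist.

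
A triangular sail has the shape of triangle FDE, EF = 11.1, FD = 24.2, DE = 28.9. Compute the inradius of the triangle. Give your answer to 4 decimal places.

Semiperimeter s = (28.9 + 11.1 + 24.2)/2 = 32.1.
Heron's formula: area = √(32.1·3.2·21·7.9) ≈ 130.54.
Inradius = area/s = 130.54/32.1 ≈ 4.0667.

4.0667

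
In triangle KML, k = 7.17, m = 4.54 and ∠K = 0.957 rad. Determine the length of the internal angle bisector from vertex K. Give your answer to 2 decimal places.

t_K ≈ 5.31

Law of sines: sin M = m·sin K/k ≈ 0.51762.
Since k ≥ m, only the acute value applies: ∠M ≈ 0.544 rad.
Then ∠L = π − ∠K − ∠M ≈ 1.641 rad.
Law of sines gives l = k·sin L/sin K ≈ 8.7497.
The bisector from K has length 2·m·l·cos(∠K/2)/(m+l) ≈ 5.3067.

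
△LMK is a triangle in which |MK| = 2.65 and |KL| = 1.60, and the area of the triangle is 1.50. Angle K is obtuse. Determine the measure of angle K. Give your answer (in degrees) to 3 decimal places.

∠K ≈ 134.964°

From area = ½·|MK|·|KL|·sin K, we get sin K = 2·area/(|MK|·|KL|) ≈ 0.70755.
Taking the obtuse solution, ∠K ≈ 134.96°.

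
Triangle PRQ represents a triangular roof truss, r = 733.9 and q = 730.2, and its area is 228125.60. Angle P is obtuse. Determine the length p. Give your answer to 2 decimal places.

From area = ½·r·q·sin P, we get sin P = 2·area/(r·q) ≈ 0.85138.
Taking the obtuse solution, ∠P ≈ 121.64°.
Law of cosines then gives p ≈ 1278.3.

1278.28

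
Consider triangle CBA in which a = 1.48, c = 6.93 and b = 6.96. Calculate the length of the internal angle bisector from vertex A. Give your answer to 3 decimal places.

By the law of cosines, cos A = (c² + b² − a²) / (2·c·b) ≈ 0.97730, so ∠A ≈ 12.23°.
The bisector from A has length 2·c·b·cos(∠A/2)/(c+b) ≈ 6.9054.

t_A ≈ 6.905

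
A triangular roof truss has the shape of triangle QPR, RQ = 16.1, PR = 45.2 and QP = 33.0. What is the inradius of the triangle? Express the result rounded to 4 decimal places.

Semiperimeter s = (45.2 + 16.1 + 33)/2 = 47.15.
Heron's formula: area = √(47.15·1.95·31.05·14.15) ≈ 200.99.
Inradius = area/s = 200.99/47.15 ≈ 4.2627.

r ≈ 4.2627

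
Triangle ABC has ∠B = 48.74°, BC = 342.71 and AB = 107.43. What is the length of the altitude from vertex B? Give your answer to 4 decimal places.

By the law of cosines, CA² = AB² + BC² − 2·AB·BC·cos B = 80431, so CA ≈ 283.6.
Area = ½·AB·BC·sin B ≈ 13838.
The altitude from B has length 2·area/CA ≈ 97.589.

h_B ≈ 97.5887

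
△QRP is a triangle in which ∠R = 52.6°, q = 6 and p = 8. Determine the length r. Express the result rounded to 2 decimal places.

6.46

By the law of cosines, r² = p² + q² − 2·p·q·cos R = 41.692, so r ≈ 6.4569.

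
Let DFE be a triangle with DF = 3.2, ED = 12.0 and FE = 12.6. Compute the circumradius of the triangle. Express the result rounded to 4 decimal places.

6.3109

By the law of cosines, cos D = (ED² + DF² − FE²) / (2·ED·DF) ≈ -0.05885, so ∠D ≈ 93.37°.
Circumradius = FE/(2 sin D) ≈ 6.3109.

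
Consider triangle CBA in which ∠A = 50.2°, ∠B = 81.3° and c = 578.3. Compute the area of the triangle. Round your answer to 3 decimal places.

The third angle is ∠C = 180° − ∠B − ∠A = 48.50°.
Law of sines: b = c·sin B/sin C ≈ 763.26.
Law of sines: a = c·sin A/sin C ≈ 593.22.
Area = ½·c·b·sin A ≈ 1.6956e+05.

169557.012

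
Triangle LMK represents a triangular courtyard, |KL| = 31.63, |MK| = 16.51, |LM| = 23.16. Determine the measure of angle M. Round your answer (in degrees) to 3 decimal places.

∠M ≈ 104.501°

By the law of cosines, cos M = (|LM|² + |MK|² − |KL|²) / (2·|LM|·|MK|) ≈ -0.25040, so ∠M ≈ 104.50°.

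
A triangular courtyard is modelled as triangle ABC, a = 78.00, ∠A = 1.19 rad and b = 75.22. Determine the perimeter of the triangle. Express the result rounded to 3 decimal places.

Law of sines: sin B = b·sin A/a ≈ 0.89528.
Since a ≥ b, only the acute value applies: ∠B ≈ 1.109 rad.
Then ∠C = π − ∠A − ∠B ≈ 0.843 rad.
Law of sines gives c = a·sin C/sin A ≈ 62.705.
Semiperimeter s = (78+75.22+62.705)/2 = 107.96.
Perimeter = 78 + 75.22 + 62.705 = 215.93.

perimeter ≈ 215.925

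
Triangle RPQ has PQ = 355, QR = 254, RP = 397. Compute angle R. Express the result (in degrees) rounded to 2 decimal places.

By the law of cosines, cos R = (QR² + RP² − PQ²) / (2·QR·RP) ≈ 0.47651, so ∠R ≈ 61.54°.

61.54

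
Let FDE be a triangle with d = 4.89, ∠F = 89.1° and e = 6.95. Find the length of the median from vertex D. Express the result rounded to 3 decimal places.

By the law of cosines, f² = d² + e² − 2·d·e·cos F = 71.147, so f ≈ 8.4349.
Median from D: ½√(2·e² + 2·f² − d²) ≈ 7.3312.

7.331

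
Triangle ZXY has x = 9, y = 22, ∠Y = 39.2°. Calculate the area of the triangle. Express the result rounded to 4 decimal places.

area ≈ 80.2796

Law of sines: sin X = x·sin Y/y ≈ 0.25856.
Since y ≥ x, only the acute value applies: ∠X ≈ 14.98°.
Then ∠Z = 180° − ∠Y − ∠X ≈ 125.82°.
Law of sines gives z = y·sin Z/sin Y ≈ 28.226.
Area = ½·y·x·sin Z ≈ 80.28.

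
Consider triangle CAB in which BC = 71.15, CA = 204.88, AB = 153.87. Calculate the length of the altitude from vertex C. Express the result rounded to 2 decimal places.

Semiperimeter s = (153.87 + 71.15 + 204.88)/2 = 214.95.
Heron's formula: area = √(214.95·61.08·143.8·10.07) ≈ 4360.3.
The altitude from C has length 2·area/AB ≈ 56.675.

56.67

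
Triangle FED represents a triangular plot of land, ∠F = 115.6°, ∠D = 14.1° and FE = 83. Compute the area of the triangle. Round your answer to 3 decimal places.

The third angle is ∠E = 180° − ∠D − ∠F = 50.30°.
Law of sines: ED = FE·sin F/sin D ≈ 307.26.
Law of sines: DF = FE·sin E/sin D ≈ 262.14.
Area = ½·FE·ED·sin E ≈ 9810.7.

area ≈ 9810.699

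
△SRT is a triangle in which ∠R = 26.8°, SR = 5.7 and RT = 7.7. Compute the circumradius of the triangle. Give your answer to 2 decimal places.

4.06

By the law of cosines, TS² = SR² + RT² − 2·SR·RT·cos R = 13.429, so TS ≈ 3.6645.
Area = ½·SR·RT·sin R ≈ 9.8945.
Circumradius = TS/(2 sin R) ≈ 4.0638.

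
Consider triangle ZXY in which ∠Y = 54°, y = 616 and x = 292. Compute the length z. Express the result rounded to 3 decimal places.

740.536

Law of sines: sin X = x·sin Y/y ≈ 0.38350.
Since y ≥ x, only the acute value applies: ∠X ≈ 22.55°.
Then ∠Z = 180° − ∠Y − ∠X ≈ 103.45°.
Law of sines gives z = y·sin Z/sin Y ≈ 740.54.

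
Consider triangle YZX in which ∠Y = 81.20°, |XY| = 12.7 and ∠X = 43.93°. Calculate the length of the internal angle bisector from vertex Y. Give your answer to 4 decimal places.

The third angle is ∠Z = 180° − ∠X − ∠Y = 54.87°.
Law of sines: |ZX| = |XY|·sin Y/sin Z ≈ 15.346.
Law of sines: |YZ| = |XY|·sin X/sin Z ≈ 10.773.
The bisector from Y has length 2·|XY|·|YZ|·cos(∠Y/2)/(|XY|+|YZ|) ≈ 8.8513.

t_Y ≈ 8.8513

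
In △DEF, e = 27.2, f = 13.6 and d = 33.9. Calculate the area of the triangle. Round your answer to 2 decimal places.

area ≈ 176.25

Semiperimeter s = (33.9 + 27.2 + 13.6)/2 = 37.35.
Heron's formula: area = √(37.35·3.45·10.15·23.75) ≈ 176.25.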